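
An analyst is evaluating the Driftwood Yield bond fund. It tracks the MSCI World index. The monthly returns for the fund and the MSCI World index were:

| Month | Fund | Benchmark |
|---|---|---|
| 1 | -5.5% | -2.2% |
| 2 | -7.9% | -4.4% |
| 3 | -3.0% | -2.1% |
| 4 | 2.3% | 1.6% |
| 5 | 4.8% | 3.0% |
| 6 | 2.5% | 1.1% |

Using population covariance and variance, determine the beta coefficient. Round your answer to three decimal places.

1.770

r̄p = -1.1333%,  r̄m = -0.5000%
Cov = Σ(rp − r̄p)(rm − r̄m) / 6 = 11.7650
Var(rm) = Σ(rm − r̄m)² / 6 = 6.6467
β = Cov / Var = 11.7650 / 6.6467 = 1.7701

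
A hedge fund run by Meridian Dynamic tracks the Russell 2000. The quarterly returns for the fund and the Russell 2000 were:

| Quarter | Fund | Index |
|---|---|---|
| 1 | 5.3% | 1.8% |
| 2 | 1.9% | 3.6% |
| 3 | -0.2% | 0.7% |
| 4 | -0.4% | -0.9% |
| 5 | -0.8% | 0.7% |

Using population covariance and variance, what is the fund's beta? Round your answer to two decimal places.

0.83

r̄p = 1.1600%,  r̄m = 1.1800%
Cov = Σ(rp − r̄p)(rm − r̄m) / 5 = 1.8392
Var(rm) = Σ(rm − r̄m)² / 5 = 2.2056
β = Cov / Var = 1.8392 / 2.2056 = 0.8339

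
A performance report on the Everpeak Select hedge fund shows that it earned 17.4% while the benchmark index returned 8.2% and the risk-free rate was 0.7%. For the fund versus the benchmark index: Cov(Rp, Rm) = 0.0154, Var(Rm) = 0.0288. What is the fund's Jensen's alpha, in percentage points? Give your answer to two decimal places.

12.69

β = Cov / Var = 0.0154 / 0.0288 = 0.5347
E[R] = Rf + β(Rm − Rf) = 0.7% + 0.5347 × (8.2% − 0.7%) = 4.7103%
α = Rp − E[R] = 17.4% − 4.7103% = 12.6897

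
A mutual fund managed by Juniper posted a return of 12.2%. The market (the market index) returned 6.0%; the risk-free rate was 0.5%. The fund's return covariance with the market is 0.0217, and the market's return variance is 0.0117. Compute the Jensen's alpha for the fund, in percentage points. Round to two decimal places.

β = Cov / Var = 0.0217 / 0.0117 = 1.8547
E[R] = Rf + β(Rm − Rf) = 0.5% + 1.8547 × (6.0% − 0.5%) = 10.7009%
α = Rp − E[R] = 12.2% − 10.7009% = 1.4991

1.50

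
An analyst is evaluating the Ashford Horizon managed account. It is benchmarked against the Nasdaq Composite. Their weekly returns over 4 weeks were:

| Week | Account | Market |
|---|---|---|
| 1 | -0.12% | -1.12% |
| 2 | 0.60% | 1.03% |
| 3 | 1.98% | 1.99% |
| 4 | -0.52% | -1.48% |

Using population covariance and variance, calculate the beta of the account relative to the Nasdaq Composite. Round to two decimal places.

0.62

r̄p = 0.4850%,  r̄m = 0.1050%
Cov = Σ(rp − r̄p)(rm − r̄m) / 4 = 1.3146
Var(rm) = Σ(rm − r̄m)² / 4 = 2.1054
β = Cov / Var = 1.3146 / 2.1054 = 0.6244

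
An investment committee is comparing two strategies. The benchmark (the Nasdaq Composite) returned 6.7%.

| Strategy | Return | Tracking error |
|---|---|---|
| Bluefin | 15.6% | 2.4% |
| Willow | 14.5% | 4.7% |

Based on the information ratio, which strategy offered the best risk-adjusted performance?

Bluefin: IR = (15.6% − 6.7%) / 2.4% = 3.708
Willow: IR = (14.5% − 6.7%) / 4.7% = 1.660
Highest: Bluefin (3.708).

Bluefin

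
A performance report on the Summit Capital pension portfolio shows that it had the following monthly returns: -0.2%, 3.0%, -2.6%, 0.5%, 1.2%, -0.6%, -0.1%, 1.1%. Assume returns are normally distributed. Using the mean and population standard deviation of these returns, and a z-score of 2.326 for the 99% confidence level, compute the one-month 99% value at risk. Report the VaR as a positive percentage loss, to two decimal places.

3.24

Mean return r̄ = 2.30 / 8 = 0.2875%
Population std dev = √[18.4088 / 8] = 1.5169%
VaR = −(r̄ − z·σ) = −(0.2875 − 2.326 × 1.5169) = −(-3.2408) = 3.2408%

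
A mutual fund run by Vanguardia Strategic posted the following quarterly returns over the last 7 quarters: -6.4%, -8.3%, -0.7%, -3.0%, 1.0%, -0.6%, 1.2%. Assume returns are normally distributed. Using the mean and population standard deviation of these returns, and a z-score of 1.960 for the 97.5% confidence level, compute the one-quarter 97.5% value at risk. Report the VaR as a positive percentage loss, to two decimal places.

9.10

r̄ = (-6.4 − 8.3 − 0.7 − 3 + 1 − 0.6 + 1.2) / 7 = -16.80 / 7 = -2.4000%
Σ(r − r̄)² = (-6.4 − (-2.4000))² + (-8.3 − (-2.4000))² + (-0.7 − (-2.4000))² + … = 81.8200
σ = √[81.8200 / 7] = 3.4189%
VaR = −(r̄ − z·σ) = −(-2.4000 − 1.960 × 3.4189) = −(-9.1010) = 9.1010%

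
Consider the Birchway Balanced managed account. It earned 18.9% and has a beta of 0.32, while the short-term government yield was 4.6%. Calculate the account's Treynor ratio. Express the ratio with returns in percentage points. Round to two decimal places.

44.69

Treynor = (Rp − Rf) / β = (18.9% − 4.6%) / 0.32 = 14.30 / 0.32 = 44.6875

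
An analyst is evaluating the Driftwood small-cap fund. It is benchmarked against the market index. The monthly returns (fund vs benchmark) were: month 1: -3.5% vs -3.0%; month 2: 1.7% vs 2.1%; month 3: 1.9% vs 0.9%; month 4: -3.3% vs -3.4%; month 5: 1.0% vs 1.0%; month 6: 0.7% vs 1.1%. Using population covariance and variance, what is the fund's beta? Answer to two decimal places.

1.03

r̄p = -0.2500%,  r̄m = -0.2167%
Cov = Σ(rp − r̄p)(rm − r̄m) / 6 = 4.7408
Var(rm) = Σ(rm − r̄m)² / 6 = 4.6181
β = Cov / Var = 4.7408 / 4.6181 = 1.0266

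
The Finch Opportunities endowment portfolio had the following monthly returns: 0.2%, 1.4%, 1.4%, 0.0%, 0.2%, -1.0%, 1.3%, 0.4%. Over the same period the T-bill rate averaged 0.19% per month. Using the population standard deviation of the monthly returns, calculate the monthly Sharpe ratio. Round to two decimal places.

0.38

r̄ = (0.2 + 1.4 + 1.4 + 0 + 0.2 − 1 + 1.3 + 0.4) / 8 = 3.90 / 8 = 0.4875%
Σ(r − r̄)² = 4.9488; population σ = √(4.9488/8) = 0.7865%
Sharpe = (r̄ − rf) / σ = (0.4875 − 0.19) / 0.7865 = 0.2975 / 0.7865 = 0.3783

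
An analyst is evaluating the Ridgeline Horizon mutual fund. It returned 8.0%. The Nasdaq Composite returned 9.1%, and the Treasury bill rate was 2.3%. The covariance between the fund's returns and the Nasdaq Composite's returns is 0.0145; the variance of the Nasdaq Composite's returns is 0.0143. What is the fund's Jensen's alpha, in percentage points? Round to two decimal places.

-1.20

β = Cov / Var = 0.0145 / 0.0143 = 1.0140
E[R] = Rf + β(Rm − Rf) = 2.3% + 1.0140 × (9.1% − 2.3%) = 9.1952%
α = Rp − E[R] = 8.0% − 9.1952% = -1.1952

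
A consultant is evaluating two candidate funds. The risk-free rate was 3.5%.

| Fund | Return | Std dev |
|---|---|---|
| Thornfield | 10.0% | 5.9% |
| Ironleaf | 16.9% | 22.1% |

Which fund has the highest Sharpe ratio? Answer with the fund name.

Thornfield: Sharpe ratio = (10.0% − 3.5%) / 5.9% = 1.102
Ironleaf: Sharpe ratio = (16.9% − 3.5%) / 22.1% = 0.606
Highest: Thornfield (1.102).

Thornfield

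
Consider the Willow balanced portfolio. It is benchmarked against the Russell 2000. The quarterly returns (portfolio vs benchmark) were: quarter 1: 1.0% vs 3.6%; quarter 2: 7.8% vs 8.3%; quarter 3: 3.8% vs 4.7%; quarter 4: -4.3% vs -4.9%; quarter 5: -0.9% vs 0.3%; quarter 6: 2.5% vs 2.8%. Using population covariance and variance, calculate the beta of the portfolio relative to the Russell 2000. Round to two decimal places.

0.90

r̄p = 1.6500%,  r̄m = 2.4667%
Cov = Σ(rp − r̄p)(rm − r̄m) / 6 = 14.9300
Var(rm) = Σ(rm − r̄m)² / 6 = 16.5622
β = Cov / Var = 14.9300 / 16.5622 = 0.9015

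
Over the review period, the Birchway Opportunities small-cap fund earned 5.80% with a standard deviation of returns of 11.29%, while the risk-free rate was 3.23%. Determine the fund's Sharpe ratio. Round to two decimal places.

Sharpe = (Rp − Rf) / σp = (5.80% − 3.23%) / 11.29% = 2.57% / 11.29% = 0.2276

0.23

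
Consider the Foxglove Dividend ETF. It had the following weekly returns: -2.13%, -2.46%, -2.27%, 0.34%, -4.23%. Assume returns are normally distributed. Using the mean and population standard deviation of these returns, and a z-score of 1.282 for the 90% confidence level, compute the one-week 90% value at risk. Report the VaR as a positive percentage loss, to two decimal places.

Mean return r̄ = -10.750 / 5 = -2.1500%
Σ(r − r̄)² = (-2.13 − (-2.1500))² + (-2.46 − (-2.1500))² + (-2.27 − (-2.1500))² + … = 10.6374
σ = √[10.6374 / 5] = 1.4586%
VaR = −(r̄ − z·σ) = −(-2.1500 − 1.282 × 1.4586) = −(-4.0199) = 4.0199%

4.02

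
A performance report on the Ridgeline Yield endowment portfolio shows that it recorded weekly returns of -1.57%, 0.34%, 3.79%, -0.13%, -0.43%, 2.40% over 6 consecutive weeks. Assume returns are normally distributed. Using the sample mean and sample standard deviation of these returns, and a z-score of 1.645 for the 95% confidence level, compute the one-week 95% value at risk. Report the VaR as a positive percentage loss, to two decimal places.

2.53

Mean return μ = 4.400 / 6 = 0.7333%
Sample std dev = √[19.6797 / 5] = 1.9839%
VaR = −(μ − z·σ) = −(0.7333 − 1.645 × 1.9839) = −(-2.5302) = 2.5302%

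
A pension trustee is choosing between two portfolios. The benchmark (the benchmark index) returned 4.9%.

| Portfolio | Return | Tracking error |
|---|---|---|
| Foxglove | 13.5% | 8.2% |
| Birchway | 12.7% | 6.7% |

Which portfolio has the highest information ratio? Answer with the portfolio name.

Birchway

Foxglove: IR = (13.5% − 4.9%) / 8.2% = 1.049
Birchway: IR = (12.7% − 4.9%) / 6.7% = 1.164
Highest: Birchway (1.164).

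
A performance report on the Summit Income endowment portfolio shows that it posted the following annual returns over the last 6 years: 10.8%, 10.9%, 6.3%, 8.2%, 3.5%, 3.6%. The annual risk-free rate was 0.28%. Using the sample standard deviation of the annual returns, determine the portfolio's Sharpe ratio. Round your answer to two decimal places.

Mean return r̄ = 43.30 / 6 = 7.2167%
Sample std dev = √[55.1083 / 5] = 3.3199%
Sharpe = (r̄ − rf) / σ = (7.2167 − 0.28) / 3.3199 = 6.9367 / 3.3199 = 2.0894

2.09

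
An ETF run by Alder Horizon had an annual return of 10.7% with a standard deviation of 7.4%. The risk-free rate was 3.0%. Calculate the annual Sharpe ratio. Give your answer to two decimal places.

Sharpe = (Rp − Rf) / σp = (10.7% − 3.0%) / 7.4% = 7.70% / 7.4% = 1.0405

1.04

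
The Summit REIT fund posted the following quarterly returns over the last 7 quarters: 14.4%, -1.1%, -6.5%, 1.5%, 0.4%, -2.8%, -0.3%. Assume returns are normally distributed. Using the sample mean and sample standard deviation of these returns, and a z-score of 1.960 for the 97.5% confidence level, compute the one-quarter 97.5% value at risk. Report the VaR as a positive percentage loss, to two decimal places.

μ = (14.4 − 1.1 − 6.5 + 1.5 + 0.4 − 2.8 − 0.3) / 7 = 5.60 / 7 = 0.8000%
Σ(r − μ)² = (14.4 − 0.8000)² + (-1.1 − 0.8000)² + (-6.5 − 0.8000)² + … = 256.6800
sample σ = √(256.6800 / 6) = √42.7800 = 6.5406%
VaR = −(μ − z·σ) = −(0.8000 − 1.960 × 6.5406) = −(-12.0196) = 12.0196%

12.02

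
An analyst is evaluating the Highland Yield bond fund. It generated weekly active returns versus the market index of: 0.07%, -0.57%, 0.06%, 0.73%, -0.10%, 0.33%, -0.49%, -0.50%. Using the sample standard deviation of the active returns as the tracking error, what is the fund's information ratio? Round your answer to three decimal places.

Mean return r̄ = -0.470 / 8 = -0.0588%
Σ(r − r̄)² = 1.4477; sample σ = √(1.4477/7) = 0.4548%
IR = r̄ / tracking error = -0.0588 / 0.4548 = -0.1293

-0.129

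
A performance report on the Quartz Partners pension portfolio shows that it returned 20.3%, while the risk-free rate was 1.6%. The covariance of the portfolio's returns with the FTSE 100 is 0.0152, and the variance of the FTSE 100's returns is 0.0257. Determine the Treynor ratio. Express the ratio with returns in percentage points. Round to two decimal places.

β = Cov / Var = 0.0152 / 0.0257 = 0.5914
Treynor = (Rp − Rf) / β = (20.3% − 1.6%) / 0.5914 = 18.70 / 0.5914 = 31.6199

31.62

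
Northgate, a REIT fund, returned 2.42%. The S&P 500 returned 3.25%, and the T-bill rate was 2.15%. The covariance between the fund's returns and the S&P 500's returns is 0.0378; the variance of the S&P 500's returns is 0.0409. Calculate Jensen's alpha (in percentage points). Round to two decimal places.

-0.75

β = Cov / Var = 0.0378 / 0.0409 = 0.9242
E[R] = Rf + β(Rm − Rf) = 2.15% + 0.9242 × (3.25% − 2.15%) = 3.1666%
α = Rp − E[R] = 2.42% − 3.1666% = -0.7466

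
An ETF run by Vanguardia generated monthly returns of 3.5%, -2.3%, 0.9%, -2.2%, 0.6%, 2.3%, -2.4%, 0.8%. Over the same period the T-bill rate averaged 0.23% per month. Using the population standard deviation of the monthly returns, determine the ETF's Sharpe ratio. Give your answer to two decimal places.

μ = (3.5 − 2.3 + 0.9 − 2.2 + 0.6 + 2.3 − 2.4 + 0.8) / 8 = 1.20 / 8 = 0.1500%
Σ(r − μ)² = 35.0600; population σ = √(35.0600/8) = 2.0934%
Sharpe = (μ − rf) / σ = (0.1500 − 0.23) / 2.0934 = -0.0800 / 2.0934 = -0.0382

-0.04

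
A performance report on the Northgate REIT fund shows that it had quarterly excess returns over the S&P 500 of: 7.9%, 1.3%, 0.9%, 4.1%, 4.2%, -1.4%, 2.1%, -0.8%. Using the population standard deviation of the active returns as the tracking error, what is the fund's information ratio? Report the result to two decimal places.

Mean return μ = 18.30 / 8 = 2.2875%
Population σ = √[Σ(r − μ)² / 8] = √[64.5088 / 8] = √8.0636 = 2.8396%
IR = μ / tracking error = 2.2875 / 2.8396 = 0.8056

0.81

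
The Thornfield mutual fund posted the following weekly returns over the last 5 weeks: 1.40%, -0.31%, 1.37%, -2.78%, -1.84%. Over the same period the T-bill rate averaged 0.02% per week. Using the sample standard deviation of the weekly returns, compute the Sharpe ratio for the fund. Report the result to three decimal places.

-0.241

r̄ = (1.4 − 0.31 + 1.37 − 2.78 − 1.84) / 5 = -0.4320%
Σ(r − r̄)² = 14.1139; sample σ = √(14.1139/4) = 1.8784%
Sharpe = (r̄ − rf) / σ = (-0.4320 − 0.02) / 1.8784 = -0.4520 / 1.8784 = -0.2406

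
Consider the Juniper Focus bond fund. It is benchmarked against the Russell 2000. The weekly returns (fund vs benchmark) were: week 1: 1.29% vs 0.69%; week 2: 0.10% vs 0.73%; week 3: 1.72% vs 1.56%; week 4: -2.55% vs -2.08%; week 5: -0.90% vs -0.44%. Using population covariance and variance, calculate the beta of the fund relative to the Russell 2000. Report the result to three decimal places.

r̄p = -0.0680%,  r̄m = 0.0920%
Cov = Σ(rp − r̄p)(rm − r̄m) / 5 = 1.8755
Var(rm) = Σ(rm − r̄m)² / 5 = 1.5841
β = Cov / Var = 1.8755 / 1.5841 = 1.1840

1.184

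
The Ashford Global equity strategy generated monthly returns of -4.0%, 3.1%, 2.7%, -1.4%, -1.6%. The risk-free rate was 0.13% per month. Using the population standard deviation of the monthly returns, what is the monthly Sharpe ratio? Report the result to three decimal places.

-0.136

Mean return r̄ = -1.20 / 5 = -0.2400%
Population σ = √[Σ(r − r̄)² / 5] = √[37.1320 / 5] = √7.4264 = 2.7251%
Sharpe = (r̄ − rf) / σ = (-0.2400 − 0.13) / 2.7251 = -0.3700 / 2.7251 = -0.1358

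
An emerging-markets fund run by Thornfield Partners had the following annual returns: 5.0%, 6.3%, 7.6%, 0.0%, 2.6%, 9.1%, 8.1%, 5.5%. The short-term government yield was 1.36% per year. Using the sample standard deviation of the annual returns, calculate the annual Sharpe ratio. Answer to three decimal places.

1.381

r̄ = (5 + 6.3 + 7.6 + 0 + 2.6 + 9.1 + 8.1 + 5.5) / 8 = 44.20 / 8 = 5.5250%
Σ(r − r̄)² = (5 − 5.5250)² + (6.3 − 5.5250)² + (7.6 − 5.5250)² + … = 63.6750
sample σ = √(63.6750 / 7) = √9.0964 = 3.0160%
Sharpe = (r̄ − rf) / σ = (5.5250 − 1.36) / 3.0160 = 4.1650 / 3.0160 = 1.3810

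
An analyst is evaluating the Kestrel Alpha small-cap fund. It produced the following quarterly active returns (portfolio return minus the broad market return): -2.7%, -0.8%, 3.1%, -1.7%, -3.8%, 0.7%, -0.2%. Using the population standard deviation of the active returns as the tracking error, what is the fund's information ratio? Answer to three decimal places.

-0.365

μ = (-2.7 − 0.8 + 3.1 − 1.7 − 3.8 + 0.7 − 0.2) / 7 = -5.40 / 7 = -0.7714%
Population std dev = √[31.2343 / 7] = 2.1124%
IR = μ / tracking error = -0.7714 / 2.1124 = -0.3652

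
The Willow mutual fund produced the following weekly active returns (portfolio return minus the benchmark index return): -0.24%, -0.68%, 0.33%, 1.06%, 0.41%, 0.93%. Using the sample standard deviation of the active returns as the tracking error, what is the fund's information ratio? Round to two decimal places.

μ = (-0.24 − 0.68 + 0.33 + 1.06 + 0.41 + 0.93) / 6 = 0.3017%
Sample std dev = √[2.2395 / 5] = 0.6693%
IR = μ / tracking error = 0.3017 / 0.6693 = 0.4508

0.45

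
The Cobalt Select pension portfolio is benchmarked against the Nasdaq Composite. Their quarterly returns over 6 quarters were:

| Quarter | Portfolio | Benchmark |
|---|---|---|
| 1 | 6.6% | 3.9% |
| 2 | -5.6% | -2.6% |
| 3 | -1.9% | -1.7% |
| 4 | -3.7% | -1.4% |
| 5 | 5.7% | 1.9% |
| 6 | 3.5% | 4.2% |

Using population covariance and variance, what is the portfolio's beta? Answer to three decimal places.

r̄p = 0.7667%,  r̄m = 0.7167%
Cov = Σ(rp − r̄p)(rm − r̄m) / 6 = 11.8239
Var(rm) = Σ(rm − r̄m)² / 6 = 7.4981
β = Cov / Var = 11.8239 / 7.4981 = 1.5769

1.577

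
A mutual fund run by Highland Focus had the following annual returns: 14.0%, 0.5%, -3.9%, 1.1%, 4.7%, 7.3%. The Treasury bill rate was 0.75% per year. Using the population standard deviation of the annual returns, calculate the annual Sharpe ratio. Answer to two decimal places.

μ = (14 + 0.5 − 3.9 + 1.1 + 4.7 + 7.3) / 6 = 23.70 / 6 = 3.9500%
Σ(r − μ)² = 194.4350; population σ = √(194.4350/6) = 5.6926%
Sharpe = (μ − rf) / σ = (3.9500 − 0.75) / 5.6926 = 3.2000 / 5.6926 = 0.5621

0.56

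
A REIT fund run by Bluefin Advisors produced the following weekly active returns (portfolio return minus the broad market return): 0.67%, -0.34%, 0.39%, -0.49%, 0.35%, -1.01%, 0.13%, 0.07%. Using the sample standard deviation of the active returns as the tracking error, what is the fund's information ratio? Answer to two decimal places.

r̄ = (0.67 − 0.34 + 0.39 − 0.49 + 0.35 − 1.01 + 0.13 + 0.07) / 8 = -0.230 / 8 = -0.0288%
Sample std dev = √[2.1145 / 7] = 0.5496%
IR = r̄ / tracking error = -0.0288 / 0.5496 = -0.0524

-0.05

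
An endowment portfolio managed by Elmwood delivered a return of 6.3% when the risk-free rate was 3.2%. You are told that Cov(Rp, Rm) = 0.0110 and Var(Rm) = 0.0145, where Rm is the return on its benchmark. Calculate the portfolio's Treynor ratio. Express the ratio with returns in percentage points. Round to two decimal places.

4.09

β = Cov / Var = 0.0110 / 0.0145 = 0.7586
Treynor = (Rp − Rf) / β = (6.3% − 3.2%) / 0.7586 = 3.10 / 0.7586 = 4.0865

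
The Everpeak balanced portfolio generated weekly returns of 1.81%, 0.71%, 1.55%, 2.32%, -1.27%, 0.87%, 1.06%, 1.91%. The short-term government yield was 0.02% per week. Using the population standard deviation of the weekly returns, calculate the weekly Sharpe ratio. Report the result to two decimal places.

r̄ = (1.81 + 0.71 + 1.55 + 2.32 − 1.27 + 0.87 + 1.06 + 1.91) / 8 = 8.960 / 8 = 1.1200%
Population σ = √[Σ(r − r̄)² / 8] = √[8.6714 / 8] = √1.0839 = 1.0411%
Sharpe = (r̄ − rf) / σ = (1.1200 − 0.02) / 1.0411 = 1.1000 / 1.0411 = 1.0566

1.06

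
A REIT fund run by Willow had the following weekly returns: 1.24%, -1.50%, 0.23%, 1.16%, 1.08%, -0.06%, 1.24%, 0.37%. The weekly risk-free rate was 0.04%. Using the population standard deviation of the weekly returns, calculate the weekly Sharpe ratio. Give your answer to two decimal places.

μ = (1.24 − 1.5 + 0.23 + 1.16 + 1.08 − 0.06 + 1.24 + 0.37) / 8 = 0.4700%
Σ(r − μ)² = (1.24 − 0.4700)² + (-1.5 − 0.4700)² + (0.23 − 0.4700)² + … = 6.2634
σ = √[6.2634 / 8] = 0.8848%
Sharpe = (μ − rf) / σ = (0.4700 − 0.04) / 0.8848 = 0.4300 / 0.8848 = 0.4860

0.49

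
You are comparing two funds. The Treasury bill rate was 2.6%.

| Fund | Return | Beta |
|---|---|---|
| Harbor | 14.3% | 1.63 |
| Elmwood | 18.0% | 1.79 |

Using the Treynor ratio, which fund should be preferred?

Elmwood

Harbor: Treynor = (14.3% − 2.6%) / 1.63 = 7.178
Elmwood: Treynor = (18.0% − 2.6%) / 1.79 = 8.603
Highest: Elmwood (8.603).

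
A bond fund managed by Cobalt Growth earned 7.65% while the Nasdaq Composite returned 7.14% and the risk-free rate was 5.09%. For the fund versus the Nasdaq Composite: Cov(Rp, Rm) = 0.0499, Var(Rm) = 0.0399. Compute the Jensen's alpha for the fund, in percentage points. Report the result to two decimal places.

β = Cov / Var = 0.0499 / 0.0399 = 1.2506
E[R] = Rf + β(Rm − Rf) = 5.09% + 1.2506 × (7.14% − 5.09%) = 7.6537%
α = Rp − E[R] = 7.65% − 7.6537% = -0.0037

0.00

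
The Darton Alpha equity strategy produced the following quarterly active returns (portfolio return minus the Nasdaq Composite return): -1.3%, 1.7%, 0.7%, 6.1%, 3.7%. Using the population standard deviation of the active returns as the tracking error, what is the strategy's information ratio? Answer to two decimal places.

r̄ = (-1.3 + 1.7 + 0.7 + 6.1 + 3.7) / 5 = 10.90 / 5 = 2.1800%
Σ(r − r̄)² = (-1.3 − 2.1800)² + (1.7 − 2.1800)² + (0.7 − 2.1800)² + … = 32.2080
population σ = √(32.2080 / 5) = √6.4416 = 2.5380%
IR = r̄ / tracking error = 2.1800 / 2.5380 = 0.8589

0.86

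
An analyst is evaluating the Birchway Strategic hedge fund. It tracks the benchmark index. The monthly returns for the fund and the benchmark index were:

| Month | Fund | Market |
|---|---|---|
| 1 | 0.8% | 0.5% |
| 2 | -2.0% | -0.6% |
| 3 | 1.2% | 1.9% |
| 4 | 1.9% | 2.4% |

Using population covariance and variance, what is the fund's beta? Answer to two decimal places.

1.16

r̄p = 0.4750%,  r̄m = 1.0500%
Cov = Σ(rp − r̄p)(rm − r̄m) / 4 = 1.6113
Var(rm) = Σ(rm − r̄m)² / 4 = 1.3925
β = Cov / Var = 1.6113 / 1.3925 = 1.1571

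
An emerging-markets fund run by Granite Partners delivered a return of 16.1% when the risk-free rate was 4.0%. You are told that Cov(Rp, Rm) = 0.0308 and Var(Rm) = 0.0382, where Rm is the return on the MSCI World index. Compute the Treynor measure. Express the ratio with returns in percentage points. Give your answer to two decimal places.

β = Cov / Var = 0.0308 / 0.0382 = 0.8063
Treynor = (Rp − Rf) / β = (16.1% − 4.0%) / 0.8063 = 12.10 / 0.8063 = 15.0068

15.01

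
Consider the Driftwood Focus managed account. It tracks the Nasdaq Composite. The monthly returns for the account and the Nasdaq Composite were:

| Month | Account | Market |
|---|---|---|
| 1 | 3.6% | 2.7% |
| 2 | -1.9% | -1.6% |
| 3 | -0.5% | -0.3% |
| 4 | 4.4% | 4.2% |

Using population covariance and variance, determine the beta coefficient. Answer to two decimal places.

r̄p = 1.4000%,  r̄m = 1.2500%
Cov = Σ(rp − r̄p)(rm − r̄m) / 4 = 6.0975
Var(rm) = Σ(rm − r̄m)² / 4 = 5.3325
β = Cov / Var = 6.0975 / 5.3325 = 1.1435

1.14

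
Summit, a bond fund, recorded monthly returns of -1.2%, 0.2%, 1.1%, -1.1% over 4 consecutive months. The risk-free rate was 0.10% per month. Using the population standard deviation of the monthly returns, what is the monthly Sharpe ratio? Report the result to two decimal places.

-0.37

r̄ = (-1.2 + 0.2 + 1.1 − 1.1) / 4 = -0.2500%
Population σ = √[Σ(r − r̄)² / 4] = √[3.6500 / 4] = √0.9125 = 0.9552%
Sharpe = (r̄ − rf) / σ = (-0.2500 − 0.1) / 0.9552 = -0.3500 / 0.9552 = -0.3664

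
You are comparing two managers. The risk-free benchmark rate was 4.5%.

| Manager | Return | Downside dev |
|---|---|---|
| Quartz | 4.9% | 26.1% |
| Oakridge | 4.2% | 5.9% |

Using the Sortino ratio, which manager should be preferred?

Quartz: Sortino ratio = (4.9% − 4.5%) / 26.1% = 0.015
Oakridge: Sortino ratio = (4.2% − 4.5%) / 5.9% = -0.051
Highest: Quartz (0.015).

Quartz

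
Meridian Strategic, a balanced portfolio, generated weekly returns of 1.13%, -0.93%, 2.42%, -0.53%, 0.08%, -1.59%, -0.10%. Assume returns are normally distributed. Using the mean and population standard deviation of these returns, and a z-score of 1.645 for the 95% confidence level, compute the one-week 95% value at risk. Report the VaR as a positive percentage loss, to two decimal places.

r̄ = (1.13 − 0.93 + 2.42 − 0.53 + 0.08 − 1.59 − 0.1) / 7 = 0.0686%
Population σ = √[Σ(r − r̄)² / 7] = √[10.7907 / 7] = √1.5415 = 1.2416%
VaR = −(r̄ − z·σ) = −(0.0686 − 1.645 × 1.2416) = −(-1.9738) = 1.9738%

1.97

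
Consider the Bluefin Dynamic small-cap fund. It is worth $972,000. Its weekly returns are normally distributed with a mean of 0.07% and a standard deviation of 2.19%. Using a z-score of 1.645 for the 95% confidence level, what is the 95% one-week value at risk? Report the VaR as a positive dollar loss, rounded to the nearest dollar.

$34,336

Return at the 95% tail: μ − z·σ = 0.07% − 1.645 × 2.19% = 0.07 − 3.60255 = -3.53255%
VaR = −(-3.53255%) × $972,000 = 3.53255% × $972,000 = $34,336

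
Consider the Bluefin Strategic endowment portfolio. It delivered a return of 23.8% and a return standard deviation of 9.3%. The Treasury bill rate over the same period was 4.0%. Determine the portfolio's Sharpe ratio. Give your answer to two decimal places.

2.13

Sharpe = (Rp − Rf) / σp = (23.8% − 4.0%) / 9.3% = 19.80% / 9.3% = 2.1290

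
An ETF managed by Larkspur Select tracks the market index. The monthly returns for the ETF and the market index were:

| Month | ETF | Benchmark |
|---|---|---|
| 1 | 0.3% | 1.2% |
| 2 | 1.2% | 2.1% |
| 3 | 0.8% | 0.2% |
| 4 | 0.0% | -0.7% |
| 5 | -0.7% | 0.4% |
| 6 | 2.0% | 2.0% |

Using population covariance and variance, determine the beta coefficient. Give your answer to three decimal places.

0.603

r̄p = 0.6000%,  r̄m = 0.8667%
Cov = Σ(rp − r̄p)(rm − r̄m) / 6 = 0.6067
Var(rm) = Σ(rm − r̄m)² / 6 = 1.0056
β = Cov / Var = 0.6067 / 1.0056 = 0.6033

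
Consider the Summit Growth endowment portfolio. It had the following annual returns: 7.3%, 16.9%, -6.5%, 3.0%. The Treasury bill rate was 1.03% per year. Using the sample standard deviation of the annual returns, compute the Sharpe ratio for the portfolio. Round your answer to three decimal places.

0.427

Mean return r̄ = 20.70 / 4 = 5.1750%
Sample std dev = √[283.0275 / 3] = 9.7130%
Sharpe = (r̄ − rf) / σ = (5.1750 − 1.03) / 9.7130 = 4.1450 / 9.7130 = 0.4267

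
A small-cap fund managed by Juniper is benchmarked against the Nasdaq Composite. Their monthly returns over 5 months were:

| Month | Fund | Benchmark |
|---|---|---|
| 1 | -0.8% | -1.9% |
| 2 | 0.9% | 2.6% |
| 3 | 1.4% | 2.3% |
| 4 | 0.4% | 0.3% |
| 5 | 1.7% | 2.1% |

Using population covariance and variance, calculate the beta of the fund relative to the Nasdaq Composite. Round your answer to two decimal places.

0.48

r̄p = 0.7200%,  r̄m = 1.0800%
Cov = Σ(rp − r̄p)(rm − r̄m) / 5 = 1.3764
Var(rm) = Σ(rm − r̄m)² / 5 = 2.8656
β = Cov / Var = 1.3764 / 2.8656 = 0.4803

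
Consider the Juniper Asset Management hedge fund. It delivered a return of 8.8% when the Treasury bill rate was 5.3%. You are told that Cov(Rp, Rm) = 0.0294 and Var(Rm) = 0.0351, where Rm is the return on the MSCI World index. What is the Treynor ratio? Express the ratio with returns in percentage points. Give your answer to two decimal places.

β = Cov / Var = 0.0294 / 0.0351 = 0.8376
Treynor = (Rp − Rf) / β = (8.8% − 5.3%) / 0.8376 = 3.50 / 0.8376 = 4.1786

4.18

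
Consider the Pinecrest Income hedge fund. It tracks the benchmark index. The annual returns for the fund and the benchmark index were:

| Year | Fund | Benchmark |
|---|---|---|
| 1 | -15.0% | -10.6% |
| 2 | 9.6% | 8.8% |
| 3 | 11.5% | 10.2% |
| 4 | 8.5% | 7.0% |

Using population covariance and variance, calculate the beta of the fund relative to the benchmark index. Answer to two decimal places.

r̄p = 3.6500%,  r̄m = 3.8500%
Cov = Σ(rp − r̄p)(rm − r̄m) / 4 = 91.0175
Var(rm) = Σ(rm − r̄m)² / 4 = 70.8875
β = Cov / Var = 91.0175 / 70.8875 = 1.2840

1.28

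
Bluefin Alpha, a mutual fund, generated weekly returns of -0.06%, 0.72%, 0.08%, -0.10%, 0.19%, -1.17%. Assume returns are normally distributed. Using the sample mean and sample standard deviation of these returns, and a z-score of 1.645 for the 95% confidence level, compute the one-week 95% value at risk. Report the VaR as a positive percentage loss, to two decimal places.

1.08

r̄ = (-0.06 + 0.72 + 0.08 − 0.1 + 0.19 − 1.17) / 6 = -0.340 / 6 = -0.0567%
Σ(r − r̄)² = (-0.06 − (-0.0567))² + (0.72 − (-0.0567))² + (0.08 − (-0.0567))² + … = 1.9241
σ = √[1.9241 / 5] = 0.6203%
VaR = −(r̄ − z·σ) = −(-0.0567 − 1.645 × 0.6203) = −(-1.0771) = 1.0771%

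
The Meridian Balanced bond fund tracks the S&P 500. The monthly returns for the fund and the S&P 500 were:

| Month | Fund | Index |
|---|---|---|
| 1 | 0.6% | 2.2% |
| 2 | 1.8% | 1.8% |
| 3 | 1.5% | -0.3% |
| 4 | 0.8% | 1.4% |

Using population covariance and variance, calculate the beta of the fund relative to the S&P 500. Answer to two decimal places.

r̄p = 1.1750%,  r̄m = 1.2750%
Cov = Σ(rp − r̄p)(rm − r̄m) / 4 = -0.1906
Var(rm) = Σ(rm − r̄m)² / 4 = 0.9069
β = Cov / Var = -0.1906 / 0.9069 = -0.2102

-0.21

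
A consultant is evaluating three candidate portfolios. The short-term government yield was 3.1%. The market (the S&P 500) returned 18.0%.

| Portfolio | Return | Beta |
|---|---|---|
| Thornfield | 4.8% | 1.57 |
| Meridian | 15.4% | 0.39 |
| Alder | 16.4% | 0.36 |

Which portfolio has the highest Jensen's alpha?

Alder

Thornfield: α = 4.8% − [3.1% + 1.57 × (18.0% − 3.1%)] = -21.693
Meridian: α = 15.4% − [3.1% + 0.39 × (18.0% − 3.1%)] = 6.489
Alder: α = 16.4% − [3.1% + 0.36 × (18.0% − 3.1%)] = 7.936
Highest: Alder (7.936).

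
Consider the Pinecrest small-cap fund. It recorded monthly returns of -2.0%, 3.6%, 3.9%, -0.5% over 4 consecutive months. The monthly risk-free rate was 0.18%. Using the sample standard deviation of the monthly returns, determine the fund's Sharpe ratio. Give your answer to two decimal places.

Mean return r̄ = 5.00 / 4 = 1.2500%
Sample σ = √[Σ(r − r̄)² / 3] = √[26.1700 / 3] = √8.7233 = 2.9535%
Sharpe = (r̄ − rf) / σ = (1.2500 − 0.18) / 2.9535 = 1.0700 / 2.9535 = 0.3623

0.36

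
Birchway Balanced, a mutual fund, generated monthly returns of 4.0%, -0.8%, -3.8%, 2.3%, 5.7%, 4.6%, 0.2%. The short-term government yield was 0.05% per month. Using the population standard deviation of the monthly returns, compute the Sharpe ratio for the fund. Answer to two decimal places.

0.54

r̄ = (4 − 0.8 − 3.8 + 2.3 + 5.7 + 4.6 + 0.2) / 7 = 1.7429%
Σ(r − r̄)² = (4 − 1.7429)² + (-0.8 − 1.7429)² + … = 68.7971
σ = √[68.7971 / 7] = 3.1350%
Sharpe = (r̄ − rf) / σ = (1.7429 − 0.05) / 3.1350 = 1.6929 / 3.1350 = 0.5400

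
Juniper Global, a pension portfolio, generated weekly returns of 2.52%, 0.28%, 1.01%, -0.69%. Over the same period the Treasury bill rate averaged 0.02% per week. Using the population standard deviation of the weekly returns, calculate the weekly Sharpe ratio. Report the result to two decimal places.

r̄ = (2.52 + 0.28 + 1.01 − 0.69) / 4 = 0.7800%
Σ(r − r̄)² = (2.52 − 0.7800)² + (0.28 − 0.7800)² + (1.01 − 0.7800)² + … = 5.4914
σ = √[5.4914 / 4] = 1.1717%
Sharpe = (r̄ − rf) / σ = (0.7800 − 0.02) / 1.1717 = 0.7600 / 1.1717 = 0.6486

0.65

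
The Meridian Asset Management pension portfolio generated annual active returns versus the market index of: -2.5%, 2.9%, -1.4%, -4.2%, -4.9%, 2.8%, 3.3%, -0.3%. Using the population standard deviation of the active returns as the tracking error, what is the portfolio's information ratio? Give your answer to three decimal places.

Mean return r̄ = -4.30 / 8 = -0.5375%
Population σ = √[Σ(r − r̄)² / 8] = √[74.7788 / 8] = √9.3474 = 3.0574%
IR = r̄ / tracking error = -0.5375 / 3.0574 = -0.1758

-0.176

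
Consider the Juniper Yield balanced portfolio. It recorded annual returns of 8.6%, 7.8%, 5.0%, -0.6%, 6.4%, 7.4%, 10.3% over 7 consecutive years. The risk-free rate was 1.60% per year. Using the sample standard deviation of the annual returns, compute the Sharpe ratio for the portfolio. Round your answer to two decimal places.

μ = (8.6 + 7.8 + 5 − 0.6 + 6.4 + 7.4 + 10.3) / 7 = 44.90 / 7 = 6.4143%
Sample std dev = √[73.9686 / 6] = 3.5111%
Sharpe = (μ − rf) / σ = (6.4143 − 1.6) / 3.5111 = 4.8143 / 3.5111 = 1.3712

1.37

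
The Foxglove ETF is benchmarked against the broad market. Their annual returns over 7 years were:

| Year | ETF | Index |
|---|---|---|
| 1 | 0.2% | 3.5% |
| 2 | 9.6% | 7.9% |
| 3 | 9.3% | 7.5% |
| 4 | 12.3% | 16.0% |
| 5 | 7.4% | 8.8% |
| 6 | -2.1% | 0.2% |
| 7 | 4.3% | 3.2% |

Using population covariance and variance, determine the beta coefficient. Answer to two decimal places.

r̄p = 5.8571%,  r̄m = 6.7286%
Cov = Σ(rp − r̄p)(rm − r̄m) / 7 = 20.8112
Var(rm) = Σ(rm − r̄m)² / 7 = 22.5306
β = Cov / Var = 20.8112 / 22.5306 = 0.9237

0.92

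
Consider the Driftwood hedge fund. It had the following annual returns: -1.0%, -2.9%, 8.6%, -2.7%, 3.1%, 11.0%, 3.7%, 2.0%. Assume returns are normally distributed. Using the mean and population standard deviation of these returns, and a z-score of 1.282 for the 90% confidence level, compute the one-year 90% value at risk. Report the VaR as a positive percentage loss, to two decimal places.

3.35

r̄ = (-1 − 2.9 + 8.6 − 2.7 + 3.1 + 11 + 3.7 + 2) / 8 = 2.7250%
Population σ = √[Σ(r − r̄)² / 8] = √[179.5550 / 8] = √22.4444 = 4.7376%
VaR = −(r̄ − z·σ) = −(2.7250 − 1.282 × 4.7376) = −(-3.3486) = 3.3486%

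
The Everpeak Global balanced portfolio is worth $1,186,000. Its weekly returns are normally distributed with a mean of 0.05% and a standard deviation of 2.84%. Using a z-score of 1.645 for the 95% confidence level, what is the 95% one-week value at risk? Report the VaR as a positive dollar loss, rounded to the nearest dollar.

Return at the 95% tail: μ − z·σ = 0.05% − 1.645 × 2.84% = 0.05 − 4.6718 = -4.6218%
VaR = −(-4.6218%) × $1,186,000 = 4.6218% × $1,186,000 = $54,815

$54,815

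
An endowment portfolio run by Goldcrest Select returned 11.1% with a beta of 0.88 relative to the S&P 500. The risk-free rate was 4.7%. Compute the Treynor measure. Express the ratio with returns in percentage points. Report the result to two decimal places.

Treynor = (Rp − Rf) / β = (11.1% − 4.7%) / 0.88 = 6.40 / 0.88 = 7.2727

7.27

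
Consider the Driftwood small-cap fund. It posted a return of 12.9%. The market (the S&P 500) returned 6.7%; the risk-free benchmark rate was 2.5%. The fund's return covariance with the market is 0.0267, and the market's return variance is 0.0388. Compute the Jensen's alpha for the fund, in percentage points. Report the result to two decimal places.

β = Cov / Var = 0.0267 / 0.0388 = 0.6881
E[R] = Rf + β(Rm − Rf) = 2.5% + 0.6881 × (6.7% − 2.5%) = 5.3900%
α = Rp − E[R] = 12.9% − 5.3900% = 7.5100

7.51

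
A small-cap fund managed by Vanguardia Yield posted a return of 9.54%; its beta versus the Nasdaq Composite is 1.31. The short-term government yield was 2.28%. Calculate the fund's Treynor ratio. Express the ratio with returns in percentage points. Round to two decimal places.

Treynor = (Rp − Rf) / β = (9.54% − 2.28%) / 1.31 = 7.26 / 1.31 = 5.5420

5.54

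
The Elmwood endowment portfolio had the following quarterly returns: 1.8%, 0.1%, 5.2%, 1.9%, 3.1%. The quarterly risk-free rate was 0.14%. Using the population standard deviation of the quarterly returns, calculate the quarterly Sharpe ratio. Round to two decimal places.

1.35

r̄ = (1.8 + 0.1 + 5.2 + 1.9 + 3.1) / 5 = 12.10 / 5 = 2.4200%
Σ(r − r̄)² = (1.8 − 2.4200)² + (0.1 − 2.4200)² + (5.2 − 2.4200)² + … = 14.2280
population σ = √(14.2280 / 5) = √2.8456 = 1.6869%
Sharpe = (r̄ − rf) / σ = (2.4200 − 0.14) / 1.6869 = 2.2800 / 1.6869 = 1.3516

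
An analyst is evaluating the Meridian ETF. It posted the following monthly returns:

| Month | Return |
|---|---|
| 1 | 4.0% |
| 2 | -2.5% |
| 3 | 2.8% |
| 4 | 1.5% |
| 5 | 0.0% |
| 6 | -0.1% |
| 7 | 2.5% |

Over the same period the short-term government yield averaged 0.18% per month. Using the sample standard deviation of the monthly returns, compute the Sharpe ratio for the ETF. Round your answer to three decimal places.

0.451

μ = (4 − 2.5 + 2.8 + 1.5 + 0 − 0.1 + 2.5) / 7 = 1.1714%
Σ(r − μ)² = 28.9943; sample σ = √(28.9943/6) = 2.1983%
Sharpe = (μ − rf) / σ = (1.1714 − 0.18) / 2.1983 = 0.9914 / 2.1983 = 0.4510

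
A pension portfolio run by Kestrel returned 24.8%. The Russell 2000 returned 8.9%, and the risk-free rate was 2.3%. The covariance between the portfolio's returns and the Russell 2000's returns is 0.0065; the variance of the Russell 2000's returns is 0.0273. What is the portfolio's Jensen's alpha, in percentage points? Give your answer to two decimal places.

20.93

β = Cov / Var = 0.0065 / 0.0273 = 0.2381
E[R] = Rf + β(Rm − Rf) = 2.3% + 0.2381 × (8.9% − 2.3%) = 3.8715%
α = Rp − E[R] = 24.8% − 3.8715% = 20.9285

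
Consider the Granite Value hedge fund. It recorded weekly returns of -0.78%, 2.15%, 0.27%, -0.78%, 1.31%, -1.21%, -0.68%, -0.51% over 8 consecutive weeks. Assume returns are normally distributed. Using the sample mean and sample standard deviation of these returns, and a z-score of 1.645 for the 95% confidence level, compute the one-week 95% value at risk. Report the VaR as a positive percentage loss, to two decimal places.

1.98

r̄ = (-0.78 + 2.15 + 0.27 − 0.78 + 1.31 − 1.21 − 0.68 − 0.51) / 8 = -0.0288%
Σ(r − r̄)² = (-0.78 − (-0.0288))² + (2.15 − (-0.0288))² + … = 9.8083
sample σ = √(9.8083 / 7) = √1.4012 = 1.1837%
VaR = −(r̄ − z·σ) = −(-0.0288 − 1.645 × 1.1837) = −(-1.9760) = 1.9760%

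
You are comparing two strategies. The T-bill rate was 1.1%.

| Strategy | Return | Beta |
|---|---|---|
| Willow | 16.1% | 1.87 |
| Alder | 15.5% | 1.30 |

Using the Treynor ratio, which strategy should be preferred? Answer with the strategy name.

Willow: Treynor = (16.1% − 1.1%) / 1.87 = 8.021
Alder: Treynor = (15.5% − 1.1%) / 1.30 = 11.077
Highest: Alder (11.077).

Alder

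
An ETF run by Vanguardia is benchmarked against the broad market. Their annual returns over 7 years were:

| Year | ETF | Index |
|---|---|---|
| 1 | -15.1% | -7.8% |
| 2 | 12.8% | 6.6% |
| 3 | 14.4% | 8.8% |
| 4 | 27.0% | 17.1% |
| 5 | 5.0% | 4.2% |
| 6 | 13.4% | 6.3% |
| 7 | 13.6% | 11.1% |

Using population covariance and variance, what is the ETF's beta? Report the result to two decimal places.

1.65

r̄p = 10.1571%,  r̄m = 6.6143%
Cov = Σ(rp − r̄p)(rm − r̄m) / 7 = 82.3978
Var(rm) = Σ(rm − r̄m)² / 7 = 49.7927
β = Cov / Var = 82.3978 / 49.7927 = 1.6548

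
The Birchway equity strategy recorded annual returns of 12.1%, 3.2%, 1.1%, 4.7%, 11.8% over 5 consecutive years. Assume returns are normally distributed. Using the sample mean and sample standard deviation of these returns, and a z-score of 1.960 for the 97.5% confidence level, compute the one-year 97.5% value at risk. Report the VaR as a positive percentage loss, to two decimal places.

r̄ = (12.1 + 3.2 + 1.1 + 4.7 + 11.8) / 5 = 32.90 / 5 = 6.5800%
Σ(r − r̄)² = 102.7080; sample σ = √(102.7080/4) = 5.0672%
VaR = −(r̄ − z·σ) = −(6.5800 − 1.960 × 5.0672) = −(-3.3517) = 3.3517%

3.35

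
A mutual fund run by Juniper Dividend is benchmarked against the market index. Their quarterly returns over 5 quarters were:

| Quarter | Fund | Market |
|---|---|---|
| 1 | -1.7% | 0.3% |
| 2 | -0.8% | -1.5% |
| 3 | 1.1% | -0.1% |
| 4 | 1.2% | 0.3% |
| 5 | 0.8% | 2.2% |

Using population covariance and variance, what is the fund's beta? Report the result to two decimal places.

r̄p = 0.1200%,  r̄m = 0.2400%
Cov = Σ(rp − r̄p)(rm − r̄m) / 5 = 0.5112
Var(rm) = Σ(rm − r̄m)² / 5 = 1.3984
β = Cov / Var = 0.5112 / 1.3984 = 0.3656

0.37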